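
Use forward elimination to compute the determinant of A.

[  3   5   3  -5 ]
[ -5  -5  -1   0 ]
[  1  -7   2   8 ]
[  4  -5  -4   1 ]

det(A) = -1731

Forward elimination:
R2 <- R2 - (-5/3)*R1:  [     0   10/3      4  -25/3 ]
R3 <- R3 - (1/3)*R1:  [     0  -26/3      1   29/3 ]
R4 <- R4 - (4/3)*R1:  [     0  -35/3     -8   23/3 ]
R3 <- R3 - (-13/5)*R2:  [    0     0  57/5   -12 ]
R4 <- R4 - (-7/2)*R2:  [     0      0      6  -43/2 ]
R4 <- R4 - (10/19)*R3:  [       0        0        0  -577/38 ]
Upper-triangular form:
[ 3     5     3       -5 ]
[ 0  10/3     4    -25/3 ]
[ 0     0  57/5      -12 ]
[ 0     0     0  -577/38 ]
det(A) = (-1)^0 * (3) * (10/3) * (57/5) * (-577/38) = -1731  (0 row swaps -> sign +1)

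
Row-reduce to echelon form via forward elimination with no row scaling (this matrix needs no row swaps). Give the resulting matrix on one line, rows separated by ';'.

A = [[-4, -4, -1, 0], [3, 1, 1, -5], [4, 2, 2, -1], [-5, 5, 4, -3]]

Forward elimination:
R2 <- R2 - (-3/4)*R1:  [   0   -2  1/4   -5 ]
R3 <- R3 - (-1)*R1:  [  0  -2   1  -1 ]
R4 <- R4 - (5/4)*R1:  [    0    10  21/4    -3 ]
R3 <- R3 - (1)*R2:  [   0    0  3/4    4 ]
R4 <- R4 - (-5)*R2:  [    0     0  13/2   -28 ]
R4 <- R4 - (26/3)*R3:  [      0       0       0  -188/3 ]
Row echelon form:
[ -4  -4   -1       0 ]
[  0  -2  1/4      -5 ]
[  0   0  3/4       4 ]
[  0   0    0  -188/3 ]

REF = [-4 -4 -1 0; 0 -2 1/4 -5; 0 0 3/4 4; 0 0 0 -188/3]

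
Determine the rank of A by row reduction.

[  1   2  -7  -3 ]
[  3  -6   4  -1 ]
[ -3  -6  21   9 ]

rank(A) = 2

Row reduction:
R2 <- R2 - (3)*R1:  [   0  -12   25    8 ]
R3 <- R3 - (-3)*R1:  [ 0  0  0  0 ]
Row echelon form:
[ 1    2  -7  -3 ]
[ 0  -12  25   8 ]
[ 0    0   0   0 ]
Nonzero rows / pivot columns: 2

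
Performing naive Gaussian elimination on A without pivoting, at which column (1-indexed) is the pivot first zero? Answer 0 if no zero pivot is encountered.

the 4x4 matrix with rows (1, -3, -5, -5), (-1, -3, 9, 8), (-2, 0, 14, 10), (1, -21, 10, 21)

first zero-pivot column = 3

Naive forward elimination:
R2 <- R2 - (-1)*R1:  [  0  -6   4   3 ]
R3 <- R3 - (-2)*R1:  [  0  -6   4   0 ]
R4 <- R4 - (1)*R1:  [   0  -18   15   26 ]
R3 <- R3 - (1)*R2:  [  0   0   0  -3 ]
R4 <- R4 - (3)*R2:  [  0   0   3  17 ]
Matrix at this point:
[ 1  -3  -5  -5 ]
[ 0  -6   4   3 ]
[ 0   0   0  -3 ]
[ 0   0   3  17 ]
Pivot entry (3,3) is zero but row 4 has 3 in column 3 -> naive elimination stops; a row interchange (e.g. R3 <-> R4) would be required here.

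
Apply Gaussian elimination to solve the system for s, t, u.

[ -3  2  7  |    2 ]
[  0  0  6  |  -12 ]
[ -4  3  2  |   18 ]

(-4, 2, -2)

Forward elimination on [A|b]:
R3 <- R3 - (4/3)*R1:  [     0    1/3  -22/3   46/3 ]
R2 <-> R3   (pivot in column 2 was zero)
[ -3    2      7     2 ]
[  0  1/3  -22/3  46/3 ]
[  0    0      6   -12 ]
Row echelon form:
[ -3    2      7  |     2 ]
[  0  1/3  -22/3  |  46/3 ]
[  0    0      6  |   -12 ]
Back-substitution:
u = (-12) / 6 = -2
t = (46/3 - (-22/3)*(-2)) / (1/3) = 2
s = (2 - (2)*(2) - (7)*(-2)) / -3 = -4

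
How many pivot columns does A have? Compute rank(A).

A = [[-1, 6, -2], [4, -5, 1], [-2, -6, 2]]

rank(A) = 3

Row reduction:
R2 <- R2 - (-4)*R1:  [  0  19  -7 ]
R3 <- R3 - (2)*R1:  [   0  -18    6 ]
R3 <- R3 - (-18/19)*R2:  [      0       0  -12/19 ]
Row echelon form:
[ -1   6      -2 ]
[  0  19      -7 ]
[  0   0  -12/19 ]
Nonzero rows / pivot columns: 3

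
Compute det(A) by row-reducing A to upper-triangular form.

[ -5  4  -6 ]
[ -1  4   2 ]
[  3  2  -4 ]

det(A) = 192

Forward elimination:
R2 <- R2 - (1/5)*R1:  [    0  16/5  16/5 ]
R3 <- R3 - (-3/5)*R1:  [     0   22/5  -38/5 ]
R3 <- R3 - (11/8)*R2:  [   0    0  -12 ]
Upper-triangular form:
[ -5     4    -6 ]
[  0  16/5  16/5 ]
[  0     0   -12 ]
det(A) = (-1)^0 * (-5) * (16/5) * (-12) = 192  (0 row swaps -> sign +1)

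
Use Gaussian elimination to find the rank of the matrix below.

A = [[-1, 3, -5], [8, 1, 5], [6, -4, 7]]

Row reduction:
R2 <- R2 - (-8)*R1:  [   0   25  -35 ]
R3 <- R3 - (-6)*R1:  [   0   14  -23 ]
R3 <- R3 - (14/25)*R2:  [     0      0  -17/5 ]
Row echelon form:
[ -1   3     -5 ]
[  0  25    -35 ]
[  0   0  -17/5 ]
Nonzero rows / pivot columns: 3

rank(A) = 3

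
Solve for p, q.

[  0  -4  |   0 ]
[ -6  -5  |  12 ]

(-2, 0)

Forward elimination on [A|b]:
R1 <-> R2   (pivot in column 1 was zero)
[ -6  -5  12 ]
[  0  -4   0 ]
Row echelon form:
[ -6  -5  |  12 ]
[  0  -4  |   0 ]
Back-substitution:
q = (0) / -4 = 0
p = (12 - (-5)*(0)) / -6 = -2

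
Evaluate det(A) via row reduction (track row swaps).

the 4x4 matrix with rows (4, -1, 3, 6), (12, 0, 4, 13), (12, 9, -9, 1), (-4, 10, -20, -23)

Forward elimination:
R2 <- R2 - (3)*R1:  [  0   3  -5  -5 ]
R3 <- R3 - (3)*R1:  [   0   12  -18  -17 ]
R4 <- R4 - (-1)*R1:  [   0    9  -17  -17 ]
R3 <- R3 - (4)*R2:  [ 0  0  2  3 ]
R4 <- R4 - (3)*R2:  [  0   0  -2  -2 ]
R4 <- R4 - (-1)*R3:  [ 0  0  0  1 ]
Upper-triangular form:
[ 4  -1   3   6 ]
[ 0   3  -5  -5 ]
[ 0   0   2   3 ]
[ 0   0   0   1 ]
det(A) = (-1)^0 * (4) * (3) * (2) * (1) = 24  (0 row swaps -> sign +1)

det(A) = 24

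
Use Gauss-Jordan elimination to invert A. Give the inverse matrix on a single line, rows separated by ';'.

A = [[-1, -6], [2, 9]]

inverse = [3 2; -2/3 -1/3]

Gauss-Jordan on [A | I]:
R1 <- (1/-1)*R1:  [  1   6  |  -1   0 ]
R2 <- R2 - (2)*R1:  [  0  -3  |   2   1 ]
R2 <- (1/-3)*R2:  [    0     1  |  -2/3  -1/3 ]
R1 <- R1 - (6)*R2:  [ 1  0  |  3  2 ]
Right block of [I | A^{-1}] is the inverse:
[    3     2 ]
[ -2/3  -1/3 ]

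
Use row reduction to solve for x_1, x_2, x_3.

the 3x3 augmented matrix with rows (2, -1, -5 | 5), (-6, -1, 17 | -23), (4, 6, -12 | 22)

(-2, 1, -2)

Forward elimination on [A|b]:
R2 <- R2 - (-3)*R1:  [  0  -4   2  -8 ]
R3 <- R3 - (2)*R1:  [  0   8  -2  12 ]
R3 <- R3 - (-2)*R2:  [  0   0   2  -4 ]
Row echelon form:
[ 2  -1  -5  |   5 ]
[ 0  -4   2  |  -8 ]
[ 0   0   2  |  -4 ]
Back-substitution:
x_3 = (-4) / 2 = -2
x_2 = (-8 - (2)*(-2)) / -4 = 1
x_1 = (5 - (-1)*(1) - (-5)*(-2)) / 2 = -2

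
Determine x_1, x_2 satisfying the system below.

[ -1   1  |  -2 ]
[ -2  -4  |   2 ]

Forward elimination on [A|b]:
R2 <- R2 - (2)*R1:  [  0  -6   6 ]
Row echelon form:
[ -1   1  |  -2 ]
[  0  -6  |   6 ]
Back-substitution:
x_2 = (6) / -6 = -1
x_1 = (-2 - (1)*(-1)) / -1 = 1

(1, -1)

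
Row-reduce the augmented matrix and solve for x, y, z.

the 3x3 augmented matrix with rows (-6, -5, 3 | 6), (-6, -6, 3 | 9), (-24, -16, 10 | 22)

Forward elimination on [A|b]:
R2 <- R2 - (1)*R1:  [  0  -1   0   3 ]
R3 <- R3 - (4)*R1:  [  0   4  -2  -2 ]
R3 <- R3 - (-4)*R2:  [  0   0  -2  10 ]
Row echelon form:
[ -6  -5   3  |   6 ]
[  0  -1   0  |   3 ]
[  0   0  -2  |  10 ]
Back-substitution:
z = (10) / -2 = -5
y = (3) / -1 = -3
x = (6 - (-5)*(-3) - (3)*(-5)) / -6 = -1

(-1, -3, -5)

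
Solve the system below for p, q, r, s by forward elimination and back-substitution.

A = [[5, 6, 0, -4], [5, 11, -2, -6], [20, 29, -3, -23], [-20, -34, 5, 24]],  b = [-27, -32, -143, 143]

Forward elimination on [A|b]:
R2 <- R2 - (1)*R1:  [  0   5  -2  -2  -5 ]
R3 <- R3 - (4)*R1:  [   0    5   -3   -7  -35 ]
R4 <- R4 - (-4)*R1:  [   0  -10    5    8   35 ]
R3 <- R3 - (1)*R2:  [   0    0   -1   -5  -30 ]
R4 <- R4 - (-2)*R2:  [  0   0   1   4  25 ]
R4 <- R4 - (-1)*R3:  [  0   0   0  -1  -5 ]
Row echelon form:
[ 5  6   0  -4  |  -27 ]
[ 0  5  -2  -2  |   -5 ]
[ 0  0  -1  -5  |  -30 ]
[ 0  0   0  -1  |   -5 ]
Back-substitution:
s = (-5) / -1 = 5
r = (-30 - (-5)*(5)) / -1 = 5
q = (-5 - (-2)*(5) - (-2)*(5)) / 5 = 3
p = (-27 - (6)*(3) - (-4)*(5)) / 5 = -5

(-5, 3, 5, 5)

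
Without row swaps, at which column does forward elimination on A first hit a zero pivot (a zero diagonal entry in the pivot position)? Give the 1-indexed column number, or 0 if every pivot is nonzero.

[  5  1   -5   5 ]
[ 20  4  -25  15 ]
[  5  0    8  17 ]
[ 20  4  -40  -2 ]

first zero-pivot column = 2

Naive forward elimination:
R2 <- R2 - (4)*R1:  [  0   0  -5  -5 ]
R3 <- R3 - (1)*R1:  [  0  -1  13  12 ]
R4 <- R4 - (4)*R1:  [   0    0  -20  -22 ]
Matrix at this point:
[ 5   1   -5    5 ]
[ 0   0   -5   -5 ]
[ 0  -1   13   12 ]
[ 0   0  -20  -22 ]
Pivot entry (2,2) is zero but row 3 has -1 in column 2 -> naive elimination stops; a row interchange (e.g. R2 <-> R3) would be required here.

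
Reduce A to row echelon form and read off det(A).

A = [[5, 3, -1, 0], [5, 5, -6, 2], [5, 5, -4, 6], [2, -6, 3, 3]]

Forward elimination:
R2 <- R2 - (1)*R1:  [  0   2  -5   2 ]
R3 <- R3 - (1)*R1:  [  0   2  -3   6 ]
R4 <- R4 - (2/5)*R1:  [     0  -36/5   17/5      3 ]
R3 <- R3 - (1)*R2:  [ 0  0  2  4 ]
R4 <- R4 - (-18/5)*R2:  [     0      0  -73/5   51/5 ]
R4 <- R4 - (-73/10)*R3:  [     0      0      0  197/5 ]
Upper-triangular form:
[ 5  3  -1      0 ]
[ 0  2  -5      2 ]
[ 0  0   2      4 ]
[ 0  0   0  197/5 ]
det(A) = (-1)^0 * (5) * (2) * (2) * (197/5) = 788  (0 row swaps -> sign +1)

det(A) = 788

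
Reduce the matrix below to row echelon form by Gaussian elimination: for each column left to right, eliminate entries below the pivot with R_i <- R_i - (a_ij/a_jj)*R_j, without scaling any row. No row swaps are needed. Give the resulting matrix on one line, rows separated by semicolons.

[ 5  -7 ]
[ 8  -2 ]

REF = [5 -7; 0 46/5]

Forward elimination:
R2 <- R2 - (8/5)*R1:  [    0  46/5 ]
Row echelon form:
[ 5    -7 ]
[ 0  46/5 ]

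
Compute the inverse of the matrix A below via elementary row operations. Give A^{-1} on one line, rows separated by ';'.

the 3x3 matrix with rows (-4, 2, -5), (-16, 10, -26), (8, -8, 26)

Gauss-Jordan on [A | I]:
R1 <- (1/-4)*R1:  [    1  -1/2   5/4  |  -1/4     0     0 ]
R2 <- R2 - (-16)*R1:  [  0   2  -6  |  -4   1   0 ]
R3 <- R3 - (8)*R1:  [  0  -4  16  |   2   0   1 ]
R2 <- (1/2)*R2:  [   0    1   -3  |   -2  1/2    0 ]
R1 <- R1 - (-1/2)*R2:  [    1     0  -1/4  |  -5/4   1/4     0 ]
R3 <- R3 - (-4)*R2:  [  0   0   4  |  -6   2   1 ]
R3 <- (1/4)*R3:  [    0     0     1  |  -3/2   1/2   1/4 ]
R1 <- R1 - (-1/4)*R3:  [     1      0      0  |  -13/8    3/8   1/16 ]
R2 <- R2 - (-3)*R3:  [     0      1      0  |  -13/2      2    3/4 ]
Right block of [I | A^{-1}] is the inverse:
[ -13/8  3/8  1/16 ]
[ -13/2    2   3/4 ]
[  -3/2  1/2   1/4 ]

inverse = [-13/8 3/8 1/16; -13/2 2 3/4; -3/2 1/2 1/4]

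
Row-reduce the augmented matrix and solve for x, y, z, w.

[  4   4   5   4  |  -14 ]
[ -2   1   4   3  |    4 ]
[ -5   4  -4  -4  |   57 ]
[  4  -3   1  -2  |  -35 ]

(-5, 5, -2, -1)

Forward elimination on [A|b]:
R2 <- R2 - (-1/2)*R1:  [    0     3  13/2     5    -3 ]
R3 <- R3 - (-5/4)*R1:  [    0     9   9/4     1  79/2 ]
R4 <- R4 - (1)*R1:  [   0   -7   -4   -6  -21 ]
R3 <- R3 - (3)*R2:  [     0      0  -69/4    -14   97/2 ]
R4 <- R4 - (-7/3)*R2:  [    0     0  67/6  17/3   -28 ]
R4 <- R4 - (-134/207)*R3:  [        0         0         0  -703/207   703/207 ]
Row echelon form:
[ 4  4      5         4  |      -14 ]
[ 0  3   13/2         5  |       -3 ]
[ 0  0  -69/4       -14  |     97/2 ]
[ 0  0      0  -703/207  |  703/207 ]
Back-substitution:
w = (703/207) / (-703/207) = -1
z = (97/2 - (-14)*(-1)) / (-69/4) = -2
y = (-3 - (13/2)*(-2) - (5)*(-1)) / 3 = 5
x = (-14 - (4)*(5) - (5)*(-2) - (4)*(-1)) / 4 = -5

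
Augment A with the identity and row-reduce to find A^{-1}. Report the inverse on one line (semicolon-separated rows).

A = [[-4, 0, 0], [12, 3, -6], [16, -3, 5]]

inverse = [-1/4 0 0; -13 -5/3 -2; -7 -1 -1]

Gauss-Jordan on [A | I]:
R1 <- (1/-4)*R1:  [    1     0     0  |  -1/4     0     0 ]
R2 <- R2 - (12)*R1:  [  0   3  -6  |   3   1   0 ]
R3 <- R3 - (16)*R1:  [  0  -3   5  |   4   0   1 ]
R2 <- (1/3)*R2:  [   0    1   -2  |    1  1/3    0 ]
R3 <- R3 - (-3)*R2:  [  0   0  -1  |   7   1   1 ]
R3 <- (1/-1)*R3:  [  0   0   1  |  -7  -1  -1 ]
R2 <- R2 - (-2)*R3:  [    0     1     0  |   -13  -5/3    -2 ]
Right block of [I | A^{-1}] is the inverse:
[ -1/4     0   0 ]
[  -13  -5/3  -2 ]
[   -7    -1  -1 ]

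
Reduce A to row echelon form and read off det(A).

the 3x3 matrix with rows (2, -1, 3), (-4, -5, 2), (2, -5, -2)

det(A) = 134

Forward elimination:
R2 <- R2 - (-2)*R1:  [  0  -7   8 ]
R3 <- R3 - (1)*R1:  [  0  -4  -5 ]
R3 <- R3 - (4/7)*R2:  [     0      0  -67/7 ]
Upper-triangular form:
[ 2  -1      3 ]
[ 0  -7      8 ]
[ 0   0  -67/7 ]
det(A) = (-1)^0 * (2) * (-7) * (-67/7) = 134  (0 row swaps -> sign +1)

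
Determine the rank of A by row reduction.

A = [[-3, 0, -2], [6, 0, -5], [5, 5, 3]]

Row reduction:
R2 <- R2 - (-2)*R1:  [  0   0  -9 ]
R3 <- R3 - (-5/3)*R1:  [    0     5  -1/3 ]
R2 <-> R3   (pivot in column 2 was zero)
[ -3  0    -2 ]
[  0  5  -1/3 ]
[  0  0    -9 ]
Row echelon form:
[ -3  0    -2 ]
[  0  5  -1/3 ]
[  0  0    -9 ]
Nonzero rows / pivot columns: 3

rank(A) = 3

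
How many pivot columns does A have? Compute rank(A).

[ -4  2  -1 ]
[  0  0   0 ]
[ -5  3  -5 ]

Row reduction:
R3 <- R3 - (5/4)*R1:  [     0    1/2  -15/4 ]
R2 <-> R3   (pivot in column 2 was zero)
[ -4    2     -1 ]
[  0  1/2  -15/4 ]
[  0    0      0 ]
Row echelon form:
[ -4    2     -1 ]
[  0  1/2  -15/4 ]
[  0    0      0 ]
Nonzero rows / pivot columns: 2

rank(A) = 2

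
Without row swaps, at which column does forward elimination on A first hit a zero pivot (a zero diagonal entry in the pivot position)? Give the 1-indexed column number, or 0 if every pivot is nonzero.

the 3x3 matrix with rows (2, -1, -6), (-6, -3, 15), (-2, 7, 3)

Naive forward elimination:
R2 <- R2 - (-3)*R1:  [  0  -6  -3 ]
R3 <- R3 - (-1)*R1:  [  0   6  -3 ]
R3 <- R3 - (-1)*R2:  [  0   0  -6 ]
All pivots nonzero; naive elimination completes without hitting a zero pivot.

first zero-pivot column = 0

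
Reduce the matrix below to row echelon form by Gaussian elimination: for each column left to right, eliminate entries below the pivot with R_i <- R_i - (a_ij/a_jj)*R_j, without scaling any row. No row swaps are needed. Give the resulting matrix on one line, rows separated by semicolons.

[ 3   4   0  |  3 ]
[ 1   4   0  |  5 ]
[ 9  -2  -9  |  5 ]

Forward elimination:
R2 <- R2 - (1/3)*R1:  [   0  8/3    0    4 ]
R3 <- R3 - (3)*R1:  [   0  -14   -9   -4 ]
R3 <- R3 - (-21/4)*R2:  [  0   0  -9  17 ]
Row echelon form:
[ 3    4   0  |   3 ]
[ 0  8/3   0  |   4 ]
[ 0    0  -9  |  17 ]

REF = [3 4 0 3; 0 8/3 0 4; 0 0 -9 17]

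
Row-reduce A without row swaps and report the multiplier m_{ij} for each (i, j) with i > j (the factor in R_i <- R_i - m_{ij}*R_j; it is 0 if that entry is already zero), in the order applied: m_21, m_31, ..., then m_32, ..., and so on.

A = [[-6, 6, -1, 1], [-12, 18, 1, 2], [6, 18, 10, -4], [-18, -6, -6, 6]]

Forward elimination:
R2 <- R2 - (2)*R1:  [ 0  6  3  0 ]
R3 <- R3 - (-1)*R1:  [  0  24   9  -3 ]
R4 <- R4 - (3)*R1:  [   0  -24   -3    3 ]
R3 <- R3 - (4)*R2:  [  0   0  -3  -3 ]
R4 <- R4 - (-4)*R2:  [ 0  0  9  3 ]
R4 <- R4 - (-3)*R3:  [  0   0   0  -6 ]
Multipliers (in order of application): m_{21} = 2, m_{31} = -1, m_{41} = 3, m_{32} = 4, m_{42} = -4, m_{43} = -3

multipliers: 2, -1, 3, 4, -4, -3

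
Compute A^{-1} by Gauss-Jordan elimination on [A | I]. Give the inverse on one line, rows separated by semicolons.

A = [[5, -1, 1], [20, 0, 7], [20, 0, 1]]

Gauss-Jordan on [A | I]:
R1 <- (1/5)*R1:  [    1  -1/5   1/5  |   1/5     0     0 ]
R2 <- R2 - (20)*R1:  [  0   4   3  |  -4   1   0 ]
R3 <- R3 - (20)*R1:  [  0   4  -3  |  -4   0   1 ]
R2 <- (1/4)*R2:  [   0    1  3/4  |   -1  1/4    0 ]
R1 <- R1 - (-1/5)*R2:  [    1     0  7/20  |     0  1/20     0 ]
R3 <- R3 - (4)*R2:  [  0   0  -6  |   0  -1   1 ]
R3 <- (1/-6)*R3:  [    0     0     1  |     0   1/6  -1/6 ]
R1 <- R1 - (7/20)*R3:  [      1       0       0  |       0  -1/120   7/120 ]
R2 <- R2 - (3/4)*R3:  [   0    1    0  |   -1  1/8  1/8 ]
Right block of [I | A^{-1}] is the inverse:
[  0  -1/120  7/120 ]
[ -1     1/8    1/8 ]
[  0     1/6   -1/6 ]

inverse = [0 -1/120 7/120; -1 1/8 1/8; 0 1/6 -1/6]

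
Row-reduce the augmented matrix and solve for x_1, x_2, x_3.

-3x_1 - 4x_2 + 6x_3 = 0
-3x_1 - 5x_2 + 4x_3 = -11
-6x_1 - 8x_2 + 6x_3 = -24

Forward elimination on [A|b]:
R2 <- R2 - (1)*R1:  [   0   -1   -2  -11 ]
R3 <- R3 - (2)*R1:  [   0    0   -6  -24 ]
Row echelon form:
[ -3  -4   6  |    0 ]
[  0  -1  -2  |  -11 ]
[  0   0  -6  |  -24 ]
Back-substitution:
x_3 = (-24) / -6 = 4
x_2 = (-11 - (-2)*(4)) / -1 = 3
x_1 = (0 - (-4)*(3) - (6)*(4)) / -3 = 4

(4, 3, 4)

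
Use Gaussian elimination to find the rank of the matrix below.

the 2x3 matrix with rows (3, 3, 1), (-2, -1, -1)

Row reduction:
R2 <- R2 - (-2/3)*R1:  [    0     1  -1/3 ]
Row echelon form:
[ 3  3     1 ]
[ 0  1  -1/3 ]
Nonzero rows / pivot columns: 2

rank(A) = 2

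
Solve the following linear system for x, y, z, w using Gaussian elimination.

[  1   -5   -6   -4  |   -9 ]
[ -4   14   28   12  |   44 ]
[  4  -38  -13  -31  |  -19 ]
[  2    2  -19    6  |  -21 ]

(-5, -2, 1, 2)

Forward elimination on [A|b]:
R2 <- R2 - (-4)*R1:  [  0  -6   4  -4   8 ]
R3 <- R3 - (4)*R1:  [   0  -18   11  -15   17 ]
R4 <- R4 - (2)*R1:  [  0  12  -7  14  -3 ]
R3 <- R3 - (3)*R2:  [  0   0  -1  -3  -7 ]
R4 <- R4 - (-2)*R2:  [  0   0   1   6  13 ]
R4 <- R4 - (-1)*R3:  [ 0  0  0  3  6 ]
Row echelon form:
[ 1  -5  -6  -4  |  -9 ]
[ 0  -6   4  -4  |   8 ]
[ 0   0  -1  -3  |  -7 ]
[ 0   0   0   3  |   6 ]
Back-substitution:
w = (6) / 3 = 2
z = (-7 - (-3)*(2)) / -1 = 1
y = (8 - (4)*(1) - (-4)*(2)) / -6 = -2
x = (-9 - (-5)*(-2) - (-6)*(1) - (-4)*(2)) / 1 = -5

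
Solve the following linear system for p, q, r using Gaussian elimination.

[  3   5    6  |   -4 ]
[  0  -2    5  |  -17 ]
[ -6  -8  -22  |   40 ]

Forward elimination on [A|b]:
R3 <- R3 - (-2)*R1:  [   0    2  -10   32 ]
R3 <- R3 - (-1)*R2:  [  0   0  -5  15 ]
Row echelon form:
[ 3   5   6  |   -4 ]
[ 0  -2   5  |  -17 ]
[ 0   0  -5  |   15 ]
Back-substitution:
r = (15) / -5 = -3
q = (-17 - (5)*(-3)) / -2 = 1
p = (-4 - (5)*(1) - (6)*(-3)) / 3 = 3

(3, 1, -3)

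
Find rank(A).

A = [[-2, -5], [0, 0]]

rank(A) = 1

Row reduction:
Row echelon form:
[ -2  -5 ]
[  0   0 ]
Nonzero rows / pivot columns: 1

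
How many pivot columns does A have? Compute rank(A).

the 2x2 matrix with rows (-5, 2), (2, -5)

rank(A) = 2

Row reduction:
R2 <- R2 - (-2/5)*R1:  [     0  -21/5 ]
Row echelon form:
[ -5      2 ]
[  0  -21/5 ]
Nonzero rows / pivot columns: 2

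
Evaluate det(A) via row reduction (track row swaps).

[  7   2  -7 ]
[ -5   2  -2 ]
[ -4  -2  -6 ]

Forward elimination:
R2 <- R2 - (-5/7)*R1:  [    0  24/7    -7 ]
R3 <- R3 - (-4/7)*R1:  [    0  -6/7   -10 ]
R3 <- R3 - (-1/4)*R2:  [     0      0  -47/4 ]
Upper-triangular form:
[ 7     2     -7 ]
[ 0  24/7     -7 ]
[ 0     0  -47/4 ]
det(A) = (-1)^0 * (7) * (24/7) * (-47/4) = -282  (0 row swaps -> sign +1)

det(A) = -282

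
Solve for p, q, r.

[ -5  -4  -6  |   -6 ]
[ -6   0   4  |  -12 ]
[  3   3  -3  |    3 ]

(2, -1, 0)

Forward elimination on [A|b]:
R2 <- R2 - (6/5)*R1:  [     0   24/5   56/5  -24/5 ]
R3 <- R3 - (-3/5)*R1:  [     0    3/5  -33/5   -3/5 ]
R3 <- R3 - (1/8)*R2:  [  0   0  -8   0 ]
Row echelon form:
[ -5    -4    -6  |     -6 ]
[  0  24/5  56/5  |  -24/5 ]
[  0     0    -8  |      0 ]
Back-substitution:
r = (0) / -8 = 0
q = (-24/5 - (56/5)*(0)) / (24/5) = -1
p = (-6 - (-4)*(-1) - (-6)*(0)) / -5 = 2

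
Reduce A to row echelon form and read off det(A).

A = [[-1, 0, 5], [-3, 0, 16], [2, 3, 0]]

det(A) = 3

Forward elimination:
R2 <- R2 - (3)*R1:  [ 0  0  1 ]
R3 <- R3 - (-2)*R1:  [  0   3  10 ]
R2 <-> R3   (pivot in column 2 was zero)
[ -1  0   5 ]
[  0  3  10 ]
[  0  0   1 ]
Upper-triangular form:
[ -1  0   5 ]
[  0  3  10 ]
[  0  0   1 ]
det(A) = (-1)^1 * (-1) * (3) * (1) = 3  (1 row swap -> sign -1)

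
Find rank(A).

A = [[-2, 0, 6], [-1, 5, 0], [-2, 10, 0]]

Row reduction:
R2 <- R2 - (1/2)*R1:  [  0   5  -3 ]
R3 <- R3 - (1)*R1:  [  0  10  -6 ]
R3 <- R3 - (2)*R2:  [ 0  0  0 ]
Row echelon form:
[ -2  0   6 ]
[  0  5  -3 ]
[  0  0   0 ]
Nonzero rows / pivot columns: 2

rank(A) = 2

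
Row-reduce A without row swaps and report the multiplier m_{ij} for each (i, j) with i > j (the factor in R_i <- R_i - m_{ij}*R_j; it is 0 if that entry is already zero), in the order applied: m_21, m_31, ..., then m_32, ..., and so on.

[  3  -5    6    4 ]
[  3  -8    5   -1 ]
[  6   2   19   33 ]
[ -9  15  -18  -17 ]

multipliers: 1, 2, -3, -4, 0, 0

Forward elimination:
R2 <- R2 - (1)*R1:  [  0  -3  -1  -5 ]
R3 <- R3 - (2)*R1:  [  0  12   7  25 ]
R4 <- R4 - (-3)*R1:  [  0   0   0  -5 ]
R3 <- R3 - (-4)*R2:  [ 0  0  3  5 ]
R4: entry in column 2 is already 0 -> m_{42} = 0 (no row operation needed)
R4: entry in column 3 is already 0 -> m_{43} = 0 (no row operation needed)
Multipliers (in order of application): m_{21} = 1, m_{31} = 2, m_{41} = -3, m_{32} = -4, m_{42} = 0, m_{43} = 0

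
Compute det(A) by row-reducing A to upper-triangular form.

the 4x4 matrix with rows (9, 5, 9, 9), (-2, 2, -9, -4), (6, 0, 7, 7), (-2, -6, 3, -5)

Forward elimination:
R2 <- R2 - (-2/9)*R1:  [    0  28/9    -7    -2 ]
R3 <- R3 - (2/3)*R1:  [     0  -10/3      1      1 ]
R4 <- R4 - (-2/9)*R1:  [     0  -44/9      5     -3 ]
R3 <- R3 - (-15/14)*R2:  [     0      0  -13/2   -8/7 ]
R4 <- R4 - (-11/7)*R2:  [     0      0     -6  -43/7 ]
R4 <- R4 - (12/13)*R3:  [       0        0        0  -463/91 ]
Upper-triangular form:
[ 9     5      9        9 ]
[ 0  28/9     -7       -2 ]
[ 0     0  -13/2     -8/7 ]
[ 0     0      0  -463/91 ]
det(A) = (-1)^0 * (9) * (28/9) * (-13/2) * (-463/91) = 926  (0 row swaps -> sign +1)

det(A) = 926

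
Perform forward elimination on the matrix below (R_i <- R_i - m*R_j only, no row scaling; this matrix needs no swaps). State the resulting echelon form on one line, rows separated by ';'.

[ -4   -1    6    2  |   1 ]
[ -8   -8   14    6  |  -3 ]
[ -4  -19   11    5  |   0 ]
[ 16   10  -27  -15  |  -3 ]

Forward elimination:
R2 <- R2 - (2)*R1:  [  0  -6   2   2  -5 ]
R3 <- R3 - (1)*R1:  [   0  -18    5    3   -1 ]
R4 <- R4 - (-4)*R1:  [  0   6  -3  -7   1 ]
R3 <- R3 - (3)*R2:  [  0   0  -1  -3  14 ]
R4 <- R4 - (-1)*R2:  [  0   0  -1  -5  -4 ]
R4 <- R4 - (1)*R3:  [   0    0    0   -2  -18 ]
Row echelon form:
[ -4  -1   6   2  |    1 ]
[  0  -6   2   2  |   -5 ]
[  0   0  -1  -3  |   14 ]
[  0   0   0  -2  |  -18 ]

REF = [-4 -1 6 2 1; 0 -6 2 2 -5; 0 0 -1 -3 14; 0 0 0 -2 -18]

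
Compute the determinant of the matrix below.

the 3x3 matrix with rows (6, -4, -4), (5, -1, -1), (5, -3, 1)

det(A) = 56

Forward elimination:
R2 <- R2 - (5/6)*R1:  [   0  7/3  7/3 ]
R3 <- R3 - (5/6)*R1:  [    0   1/3  13/3 ]
R3 <- R3 - (1/7)*R2:  [ 0  0  4 ]
Upper-triangular form:
[ 6   -4   -4 ]
[ 0  7/3  7/3 ]
[ 0    0    4 ]
det(A) = (-1)^0 * (6) * (7/3) * (4) = 56  (0 row swaps -> sign +1)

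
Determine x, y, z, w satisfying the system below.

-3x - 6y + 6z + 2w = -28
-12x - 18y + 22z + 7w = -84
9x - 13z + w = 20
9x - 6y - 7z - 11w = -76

(-4, 4, -4, 4)

Forward elimination on [A|b]:
R2 <- R2 - (4)*R1:  [  0   6  -2  -1  28 ]
R3 <- R3 - (-3)*R1:  [   0  -18    5    7  -64 ]
R4 <- R4 - (-3)*R1:  [    0   -24    11    -5  -160 ]
R3 <- R3 - (-3)*R2:  [  0   0  -1   4  20 ]
R4 <- R4 - (-4)*R2:  [   0    0    3   -9  -48 ]
R4 <- R4 - (-3)*R3:  [  0   0   0   3  12 ]
Row echelon form:
[ -3  -6   6   2  |  -28 ]
[  0   6  -2  -1  |   28 ]
[  0   0  -1   4  |   20 ]
[  0   0   0   3  |   12 ]
Back-substitution:
w = (12) / 3 = 4
z = (20 - (4)*(4)) / -1 = -4
y = (28 - (-2)*(-4) - (-1)*(4)) / 6 = 4
x = (-28 - (-6)*(4) - (6)*(-4) - (2)*(4)) / -3 = -4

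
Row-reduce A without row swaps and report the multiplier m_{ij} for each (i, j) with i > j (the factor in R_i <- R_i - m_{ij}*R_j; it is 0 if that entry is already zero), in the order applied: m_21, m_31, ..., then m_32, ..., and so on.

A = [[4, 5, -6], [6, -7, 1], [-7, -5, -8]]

Forward elimination:
R2 <- R2 - (3/2)*R1:  [     0  -29/2     10 ]
R3 <- R3 - (-7/4)*R1:  [     0   15/4  -37/2 ]
R3 <- R3 - (-15/58)*R2:  [       0        0  -923/58 ]
Multipliers (in order of application): m_{21} = 3/2, m_{31} = -7/4, m_{32} = -15/58

multipliers: 3/2, -7/4, -15/58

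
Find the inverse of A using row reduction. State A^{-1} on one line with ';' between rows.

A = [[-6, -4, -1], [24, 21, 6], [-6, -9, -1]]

inverse = [-11/20 -1/12 1/20; 1/5 0 -1/5; 3/2 1/2 1/2]

Gauss-Jordan on [A | I]:
R1 <- (1/-6)*R1:  [    1   2/3   1/6  |  -1/6     0     0 ]
R2 <- R2 - (24)*R1:  [ 0  5  2  |  4  1  0 ]
R3 <- R3 - (-6)*R1:  [  0  -5   0  |  -1   0   1 ]
R2 <- (1/5)*R2:  [   0    1  2/5  |  4/5  1/5    0 ]
R1 <- R1 - (2/3)*R2:  [     1      0  -1/10  |  -7/10  -2/15      0 ]
R3 <- R3 - (-5)*R2:  [ 0  0  2  |  3  1  1 ]
R3 <- (1/2)*R3:  [   0    0    1  |  3/2  1/2  1/2 ]
R1 <- R1 - (-1/10)*R3:  [      1       0       0  |  -11/20   -1/12    1/20 ]
R2 <- R2 - (2/5)*R3:  [    0     1     0  |   1/5     0  -1/5 ]
Right block of [I | A^{-1}] is the inverse:
[ -11/20  -1/12  1/20 ]
[    1/5      0  -1/5 ]
[    3/2    1/2   1/2 ]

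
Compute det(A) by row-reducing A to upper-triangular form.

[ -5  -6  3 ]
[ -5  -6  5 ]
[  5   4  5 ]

Forward elimination:
R2 <- R2 - (1)*R1:  [ 0  0  2 ]
R3 <- R3 - (-1)*R1:  [  0  -2   8 ]
R2 <-> R3   (pivot in column 2 was zero)
[ -5  -6  3 ]
[  0  -2  8 ]
[  0   0  2 ]
Upper-triangular form:
[ -5  -6  3 ]
[  0  -2  8 ]
[  0   0  2 ]
det(A) = (-1)^1 * (-5) * (-2) * (2) = -20  (1 row swap -> sign -1)

det(A) = -20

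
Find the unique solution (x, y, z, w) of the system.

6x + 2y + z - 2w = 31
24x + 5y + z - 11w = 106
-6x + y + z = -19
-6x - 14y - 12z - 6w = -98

Forward elimination on [A|b]:
R2 <- R2 - (4)*R1:  [   0   -3   -3   -3  -18 ]
R3 <- R3 - (-1)*R1:  [  0   3   2  -2  12 ]
R4 <- R4 - (-1)*R1:  [   0  -12  -11   -8  -67 ]
R3 <- R3 - (-1)*R2:  [  0   0  -1  -5  -6 ]
R4 <- R4 - (4)*R2:  [ 0  0  1  4  5 ]
R4 <- R4 - (-1)*R3:  [  0   0   0  -1  -1 ]
Row echelon form:
[ 6   2   1  -2  |   31 ]
[ 0  -3  -3  -3  |  -18 ]
[ 0   0  -1  -5  |   -6 ]
[ 0   0   0  -1  |   -1 ]
Back-substitution:
w = (-1) / -1 = 1
z = (-6 - (-5)*(1)) / -1 = 1
y = (-18 - (-3)*(1) - (-3)*(1)) / -3 = 4
x = (31 - (2)*(4) - (1)*(1) - (-2)*(1)) / 6 = 4

(4, 4, 1, 1)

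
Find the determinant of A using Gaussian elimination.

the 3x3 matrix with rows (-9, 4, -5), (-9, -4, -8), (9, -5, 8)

Forward elimination:
R2 <- R2 - (1)*R1:  [  0  -8  -3 ]
R3 <- R3 - (-1)*R1:  [  0  -1   3 ]
R3 <- R3 - (1/8)*R2:  [    0     0  27/8 ]
Upper-triangular form:
[ -9   4    -5 ]
[  0  -8    -3 ]
[  0   0  27/8 ]
det(A) = (-1)^0 * (-9) * (-8) * (27/8) = 243  (0 row swaps -> sign +1)

det(A) = 243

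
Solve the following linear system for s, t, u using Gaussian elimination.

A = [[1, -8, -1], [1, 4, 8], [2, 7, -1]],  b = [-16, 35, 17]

(3, 2, 3)

Forward elimination on [A|b]:
R2 <- R2 - (1)*R1:  [  0  12   9  51 ]
R3 <- R3 - (2)*R1:  [  0  23   1  49 ]
R3 <- R3 - (23/12)*R2:  [      0       0   -65/4  -195/4 ]
Row echelon form:
[ 1  -8     -1  |     -16 ]
[ 0  12      9  |      51 ]
[ 0   0  -65/4  |  -195/4 ]
Back-substitution:
u = (-195/4) / (-65/4) = 3
t = (51 - (9)*(3)) / 12 = 2
s = (-16 - (-8)*(2) - (-1)*(3)) / 1 = 3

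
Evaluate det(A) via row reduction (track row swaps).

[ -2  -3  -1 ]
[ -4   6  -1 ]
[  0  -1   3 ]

det(A) = -74

Forward elimination:
R2 <- R2 - (2)*R1:  [  0  12   1 ]
R3 <- R3 - (-1/12)*R2:  [     0      0  37/12 ]
Upper-triangular form:
[ -2  -3     -1 ]
[  0  12      1 ]
[  0   0  37/12 ]
det(A) = (-1)^0 * (-2) * (12) * (37/12) = -74  (0 row swaps -> sign +1)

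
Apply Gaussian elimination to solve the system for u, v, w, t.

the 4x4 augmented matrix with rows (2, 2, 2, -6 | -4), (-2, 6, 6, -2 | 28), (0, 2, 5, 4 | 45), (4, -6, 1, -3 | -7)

Forward elimination on [A|b]:
R2 <- R2 - (-1)*R1:  [  0   8   8  -8  24 ]
R4 <- R4 - (2)*R1:  [   0  -10   -3    9    1 ]
R3 <- R3 - (1/4)*R2:  [  0   0   3   6  39 ]
R4 <- R4 - (-5/4)*R2:  [  0   0   7  -1  31 ]
R4 <- R4 - (7/3)*R3:  [   0    0    0  -15  -60 ]
Row echelon form:
[ 2  2  2   -6  |   -4 ]
[ 0  8  8   -8  |   24 ]
[ 0  0  3    6  |   39 ]
[ 0  0  0  -15  |  -60 ]
Back-substitution:
t = (-60) / -15 = 4
w = (39 - (6)*(4)) / 3 = 5
v = (24 - (8)*(5) - (-8)*(4)) / 8 = 2
u = (-4 - (2)*(2) - (2)*(5) - (-6)*(4)) / 2 = 3

(3, 2, 5, 4)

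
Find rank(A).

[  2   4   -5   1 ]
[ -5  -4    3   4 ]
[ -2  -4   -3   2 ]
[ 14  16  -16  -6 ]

Row reduction:
R2 <- R2 - (-5/2)*R1:  [     0      6  -19/2   13/2 ]
R3 <- R3 - (-1)*R1:  [  0   0  -8   3 ]
R4 <- R4 - (7)*R1:  [   0  -12   19  -13 ]
R4 <- R4 - (-2)*R2:  [ 0  0  0  0 ]
Row echelon form:
[ 2  4     -5     1 ]
[ 0  6  -19/2  13/2 ]
[ 0  0     -8     3 ]
[ 0  0      0     0 ]
Nonzero rows / pivot columns: 3

rank(A) = 3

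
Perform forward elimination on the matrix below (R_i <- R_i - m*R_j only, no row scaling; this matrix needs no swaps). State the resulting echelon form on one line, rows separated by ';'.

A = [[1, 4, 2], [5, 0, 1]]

Forward elimination:
R2 <- R2 - (5)*R1:  [   0  -20   -9 ]
Row echelon form:
[ 1    4   2 ]
[ 0  -20  -9 ]

REF = [1 4 2; 0 -20 -9]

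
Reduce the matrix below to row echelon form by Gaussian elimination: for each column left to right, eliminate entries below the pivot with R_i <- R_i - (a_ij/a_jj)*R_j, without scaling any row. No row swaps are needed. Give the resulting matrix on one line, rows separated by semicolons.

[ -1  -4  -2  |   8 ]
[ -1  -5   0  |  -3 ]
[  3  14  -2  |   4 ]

Forward elimination:
R2 <- R2 - (1)*R1:  [   0   -1    2  -11 ]
R3 <- R3 - (-3)*R1:  [  0   2  -8  28 ]
R3 <- R3 - (-2)*R2:  [  0   0  -4   6 ]
Row echelon form:
[ -1  -4  -2  |    8 ]
[  0  -1   2  |  -11 ]
[  0   0  -4  |    6 ]

REF = [-1 -4 -2 8; 0 -1 2 -11; 0 0 -4 6]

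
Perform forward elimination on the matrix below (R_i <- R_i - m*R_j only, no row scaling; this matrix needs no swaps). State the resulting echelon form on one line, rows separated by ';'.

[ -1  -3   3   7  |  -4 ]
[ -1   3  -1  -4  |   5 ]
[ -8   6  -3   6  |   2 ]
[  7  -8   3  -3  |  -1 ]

REF = [-1 -3 3 7 -4; 0 6 -4 -11 9; 0 0 -7 5 -11; 0 0 0 -23/6 43/6]

Forward elimination:
R2 <- R2 - (1)*R1:  [   0    6   -4  -11    9 ]
R3 <- R3 - (8)*R1:  [   0   30  -27  -50   34 ]
R4 <- R4 - (-7)*R1:  [   0  -29   24   46  -29 ]
R3 <- R3 - (5)*R2:  [   0    0   -7    5  -11 ]
R4 <- R4 - (-29/6)*R2:  [     0      0   14/3  -43/6   29/2 ]
R4 <- R4 - (-2/3)*R3:  [     0      0      0  -23/6   43/6 ]
Row echelon form:
[ -1  -3   3      7  |    -4 ]
[  0   6  -4    -11  |     9 ]
[  0   0  -7      5  |   -11 ]
[  0   0   0  -23/6  |  43/6 ]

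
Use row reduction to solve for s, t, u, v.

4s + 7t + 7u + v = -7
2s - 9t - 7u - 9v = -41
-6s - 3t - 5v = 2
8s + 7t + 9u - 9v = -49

Forward elimination on [A|b]:
R2 <- R2 - (1/2)*R1:  [     0  -25/2  -21/2  -19/2  -75/2 ]
R3 <- R3 - (-3/2)*R1:  [     0   15/2   21/2   -7/2  -17/2 ]
R4 <- R4 - (2)*R1:  [   0   -7   -5  -11  -35 ]
R3 <- R3 - (-3/5)*R2:  [     0      0   21/5  -46/5    -31 ]
R4 <- R4 - (14/25)*R2:  [       0        0    22/25  -142/25      -14 ]
R4 <- R4 - (22/105)*R3:  [        0         0         0  -394/105  -788/105 ]
Row echelon form:
[ 4      7      7         1  |        -7 ]
[ 0  -25/2  -21/2     -19/2  |     -75/2 ]
[ 0      0   21/5     -46/5  |       -31 ]
[ 0      0      0  -394/105  |  -788/105 ]
Back-substitution:
v = (-788/105) / (-394/105) = 2
u = (-31 - (-46/5)*(2)) / (21/5) = -3
t = (-75/2 - (-21/2)*(-3) - (-19/2)*(2)) / (-25/2) = 4
s = (-7 - (7)*(4) - (7)*(-3) - (1)*(2)) / 4 = -4

(-4, 4, -3, 2)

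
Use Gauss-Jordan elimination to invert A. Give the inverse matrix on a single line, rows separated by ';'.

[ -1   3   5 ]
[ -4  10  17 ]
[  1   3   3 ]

Gauss-Jordan on [A | I]:
R1 <- (1/-1)*R1:  [  1  -3  -5  |  -1   0   0 ]
R2 <- R2 - (-4)*R1:  [  0  -2  -3  |  -4   1   0 ]
R3 <- R3 - (1)*R1:  [ 0  6  8  |  1  0  1 ]
R2 <- (1/-2)*R2:  [    0     1   3/2  |     2  -1/2     0 ]
R1 <- R1 - (-3)*R2:  [    1     0  -1/2  |     5  -3/2     0 ]
R3 <- R3 - (6)*R2:  [   0    0   -1  |  -11    3    1 ]
R3 <- (1/-1)*R3:  [  0   0   1  |  11  -3  -1 ]
R1 <- R1 - (-1/2)*R3:  [    1     0     0  |  21/2    -3  -1/2 ]
R2 <- R2 - (3/2)*R3:  [     0      1      0  |  -29/2      4    3/2 ]
Right block of [I | A^{-1}] is the inverse:
[  21/2  -3  -1/2 ]
[ -29/2   4   3/2 ]
[    11  -3    -1 ]

inverse = [21/2 -3 -1/2; -29/2 4 3/2; 11 -3 -1]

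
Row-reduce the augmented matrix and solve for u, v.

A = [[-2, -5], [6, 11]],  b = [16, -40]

(-3, -2)

Forward elimination on [A|b]:
R2 <- R2 - (-3)*R1:  [  0  -4   8 ]
Row echelon form:
[ -2  -5  |  16 ]
[  0  -4  |   8 ]
Back-substitution:
v = (8) / -4 = -2
u = (16 - (-5)*(-2)) / -2 = -3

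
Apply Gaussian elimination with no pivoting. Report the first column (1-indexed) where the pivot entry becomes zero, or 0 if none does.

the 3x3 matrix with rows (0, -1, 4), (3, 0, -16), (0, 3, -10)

first zero-pivot column = 1

Naive forward elimination:
Pivot entry (1,1) is zero but row 2 has 3 in column 1 -> naive elimination stops; a row interchange (e.g. R1 <-> R2) would be required here.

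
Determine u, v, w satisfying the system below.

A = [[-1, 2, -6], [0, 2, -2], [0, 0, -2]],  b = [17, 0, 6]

Forward elimination on [A|b]:
Row echelon form:
[ -1  2  -6  |  17 ]
[  0  2  -2  |   0 ]
[  0  0  -2  |   6 ]
Back-substitution:
w = (6) / -2 = -3
v = (0 - (-2)*(-3)) / 2 = -3
u = (17 - (2)*(-3) - (-6)*(-3)) / -1 = -5

(-5, -3, -3)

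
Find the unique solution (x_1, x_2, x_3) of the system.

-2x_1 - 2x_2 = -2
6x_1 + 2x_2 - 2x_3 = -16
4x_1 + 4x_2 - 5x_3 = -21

Forward elimination on [A|b]:
R2 <- R2 - (-3)*R1:  [   0   -4   -2  -22 ]
R3 <- R3 - (-2)*R1:  [   0    0   -5  -25 ]
Row echelon form:
[ -2  -2   0  |   -2 ]
[  0  -4  -2  |  -22 ]
[  0   0  -5  |  -25 ]
Back-substitution:
x_3 = (-25) / -5 = 5
x_2 = (-22 - (-2)*(5)) / -4 = 3
x_1 = (-2 - (-2)*(3)) / -2 = -2

(-2, 3, 5)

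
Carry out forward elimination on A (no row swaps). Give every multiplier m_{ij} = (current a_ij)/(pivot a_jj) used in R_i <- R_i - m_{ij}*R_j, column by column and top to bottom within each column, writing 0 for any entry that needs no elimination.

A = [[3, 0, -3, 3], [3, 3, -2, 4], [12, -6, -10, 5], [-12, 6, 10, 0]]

multipliers: 1, 4, -4, -2, 2, -1

Forward elimination:
R2 <- R2 - (1)*R1:  [ 0  3  1  1 ]
R3 <- R3 - (4)*R1:  [  0  -6   2  -7 ]
R4 <- R4 - (-4)*R1:  [  0   6  -2  12 ]
R3 <- R3 - (-2)*R2:  [  0   0   4  -5 ]
R4 <- R4 - (2)*R2:  [  0   0  -4  10 ]
R4 <- R4 - (-1)*R3:  [ 0  0  0  5 ]
Multipliers (in order of application): m_{21} = 1, m_{31} = 4, m_{41} = -4, m_{32} = -2, m_{42} = 2, m_{43} = -1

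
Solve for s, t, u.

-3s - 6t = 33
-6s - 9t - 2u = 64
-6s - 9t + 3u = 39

Forward elimination on [A|b]:
R2 <- R2 - (2)*R1:  [  0   3  -2  -2 ]
R3 <- R3 - (2)*R1:  [   0    3    3  -27 ]
R3 <- R3 - (1)*R2:  [   0    0    5  -25 ]
Row echelon form:
[ -3  -6   0  |   33 ]
[  0   3  -2  |   -2 ]
[  0   0   5  |  -25 ]
Back-substitution:
u = (-25) / 5 = -5
t = (-2 - (-2)*(-5)) / 3 = -4
s = (33 - (-6)*(-4)) / -3 = -3

(-3, -4, -5)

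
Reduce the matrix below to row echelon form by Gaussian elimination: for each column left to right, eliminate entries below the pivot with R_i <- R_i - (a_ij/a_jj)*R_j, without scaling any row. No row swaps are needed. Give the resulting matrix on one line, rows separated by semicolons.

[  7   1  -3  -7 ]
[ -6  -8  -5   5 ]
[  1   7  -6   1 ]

REF = [7 1 -3 -7; 0 -50/7 -53/7 -1; 0 0 -321/25 26/25]

Forward elimination:
R2 <- R2 - (-6/7)*R1:  [     0  -50/7  -53/7     -1 ]
R3 <- R3 - (1/7)*R1:  [     0   48/7  -39/7      2 ]
R3 <- R3 - (-24/25)*R2:  [       0        0  -321/25    26/25 ]
Row echelon form:
[ 7      1       -3     -7 ]
[ 0  -50/7    -53/7     -1 ]
[ 0      0  -321/25  26/25 ]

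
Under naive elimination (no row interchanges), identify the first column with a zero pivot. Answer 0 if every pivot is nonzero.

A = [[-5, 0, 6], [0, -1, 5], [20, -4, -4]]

first zero-pivot column = 3

Naive forward elimination:
R3 <- R3 - (-4)*R1:  [  0  -4  20 ]
R3 <- R3 - (4)*R2:  [ 0  0  0 ]
Matrix at this point:
[ -5   0  6 ]
[  0  -1  5 ]
[  0   0  0 ]
Pivot entry (3,3) in the last row is zero and there are no rows below to swap with -> zero pivot in column 3 (A is singular).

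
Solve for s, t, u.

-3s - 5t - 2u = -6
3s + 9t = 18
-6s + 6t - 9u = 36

Forward elimination on [A|b]:
R2 <- R2 - (-1)*R1:  [  0   4  -2  12 ]
R3 <- R3 - (2)*R1:  [  0  16  -5  48 ]
R3 <- R3 - (4)*R2:  [ 0  0  3  0 ]
Row echelon form:
[ -3  -5  -2  |  -6 ]
[  0   4  -2  |  12 ]
[  0   0   3  |   0 ]
Back-substitution:
u = (0) / 3 = 0
t = (12 - (-2)*(0)) / 4 = 3
s = (-6 - (-5)*(3) - (-2)*(0)) / -3 = -3

(-3, 3, 0)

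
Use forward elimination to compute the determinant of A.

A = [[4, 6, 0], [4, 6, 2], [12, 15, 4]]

det(A) = 24

Forward elimination:
R2 <- R2 - (1)*R1:  [ 0  0  2 ]
R3 <- R3 - (3)*R1:  [  0  -3   4 ]
R2 <-> R3   (pivot in column 2 was zero)
[ 4   6  0 ]
[ 0  -3  4 ]
[ 0   0  2 ]
Upper-triangular form:
[ 4   6  0 ]
[ 0  -3  4 ]
[ 0   0  2 ]
det(A) = (-1)^1 * (4) * (-3) * (2) = 24  (1 row swap -> sign -1)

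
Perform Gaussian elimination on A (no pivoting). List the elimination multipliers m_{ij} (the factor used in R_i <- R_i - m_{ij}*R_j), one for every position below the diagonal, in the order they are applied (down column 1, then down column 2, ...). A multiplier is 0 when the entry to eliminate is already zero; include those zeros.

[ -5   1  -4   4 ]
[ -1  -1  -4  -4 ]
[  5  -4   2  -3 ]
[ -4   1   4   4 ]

Forward elimination:
R2 <- R2 - (1/5)*R1:  [     0   -6/5  -16/5  -24/5 ]
R3 <- R3 - (-1)*R1:  [  0  -3  -2   1 ]
R4 <- R4 - (4/5)*R1:  [    0   1/5  36/5   4/5 ]
R3 <- R3 - (5/2)*R2:  [  0   0   6  13 ]
R4 <- R4 - (-1/6)*R2:  [    0     0  20/3     0 ]
R4 <- R4 - (10/9)*R3:  [      0       0       0  -130/9 ]
Multipliers (in order of application): m_{21} = 1/5, m_{31} = -1, m_{41} = 4/5, m_{32} = 5/2, m_{42} = -1/6, m_{43} = 10/9

multipliers: 1/5, -1, 4/5, 5/2, -1/6, 10/9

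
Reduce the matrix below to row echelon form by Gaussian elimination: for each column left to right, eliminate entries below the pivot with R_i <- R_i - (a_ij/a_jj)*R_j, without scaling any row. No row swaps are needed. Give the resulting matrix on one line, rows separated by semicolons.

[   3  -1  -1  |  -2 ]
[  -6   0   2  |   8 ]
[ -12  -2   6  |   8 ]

REF = [3 -1 -1 -2; 0 -2 0 4; 0 0 2 -12]

Forward elimination:
R2 <- R2 - (-2)*R1:  [  0  -2   0   4 ]
R3 <- R3 - (-4)*R1:  [  0  -6   2   0 ]
R3 <- R3 - (3)*R2:  [   0    0    2  -12 ]
Row echelon form:
[ 3  -1  -1  |   -2 ]
[ 0  -2   0  |    4 ]
[ 0   0   2  |  -12 ]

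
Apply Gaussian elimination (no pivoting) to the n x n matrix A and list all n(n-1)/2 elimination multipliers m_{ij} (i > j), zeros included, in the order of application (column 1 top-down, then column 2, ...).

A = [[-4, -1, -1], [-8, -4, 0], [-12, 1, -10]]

multipliers: 2, 3, -2

Forward elimination:
R2 <- R2 - (2)*R1:  [  0  -2   2 ]
R3 <- R3 - (3)*R1:  [  0   4  -7 ]
R3 <- R3 - (-2)*R2:  [  0   0  -3 ]
Multipliers (in order of application): m_{21} = 2, m_{31} = 3, m_{32} = -2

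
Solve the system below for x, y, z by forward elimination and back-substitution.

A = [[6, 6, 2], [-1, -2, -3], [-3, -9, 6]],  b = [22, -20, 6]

Forward elimination on [A|b]:
R2 <- R2 - (-1/6)*R1:  [     0     -1   -8/3  -49/3 ]
R3 <- R3 - (-1/2)*R1:  [  0  -6   7  17 ]
R3 <- R3 - (6)*R2:  [   0    0   23  115 ]
Row echelon form:
[ 6   6     2  |     22 ]
[ 0  -1  -8/3  |  -49/3 ]
[ 0   0    23  |    115 ]
Back-substitution:
z = (115) / 23 = 5
y = (-49/3 - (-8/3)*(5)) / -1 = 3
x = (22 - (6)*(3) - (2)*(5)) / 6 = -1

(-1, 3, 5)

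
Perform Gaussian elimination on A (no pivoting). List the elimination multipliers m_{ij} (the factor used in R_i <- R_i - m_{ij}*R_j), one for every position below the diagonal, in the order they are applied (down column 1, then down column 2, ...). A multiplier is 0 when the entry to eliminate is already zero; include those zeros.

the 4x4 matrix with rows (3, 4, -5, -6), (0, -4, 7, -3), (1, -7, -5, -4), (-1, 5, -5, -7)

Forward elimination:
R2: entry in column 1 is already 0 -> m_{21} = 0 (no row operation needed)
R3 <- R3 - (1/3)*R1:  [     0  -25/3  -10/3     -2 ]
R4 <- R4 - (-1/3)*R1:  [     0   19/3  -20/3     -9 ]
R3 <- R3 - (25/12)*R2:  [       0        0  -215/12     17/4 ]
R4 <- R4 - (-19/12)*R2:  [     0      0  53/12  -55/4 ]
R4 <- R4 - (-53/215)*R3:  [         0          0          0  -2731/215 ]
Multipliers (in order of application): m_{21} = 0, m_{31} = 1/3, m_{41} = -1/3, m_{32} = 25/12, m_{42} = -19/12, m_{43} = -53/215

multipliers: 0, 1/3, -1/3, 25/12, -19/12, -53/215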